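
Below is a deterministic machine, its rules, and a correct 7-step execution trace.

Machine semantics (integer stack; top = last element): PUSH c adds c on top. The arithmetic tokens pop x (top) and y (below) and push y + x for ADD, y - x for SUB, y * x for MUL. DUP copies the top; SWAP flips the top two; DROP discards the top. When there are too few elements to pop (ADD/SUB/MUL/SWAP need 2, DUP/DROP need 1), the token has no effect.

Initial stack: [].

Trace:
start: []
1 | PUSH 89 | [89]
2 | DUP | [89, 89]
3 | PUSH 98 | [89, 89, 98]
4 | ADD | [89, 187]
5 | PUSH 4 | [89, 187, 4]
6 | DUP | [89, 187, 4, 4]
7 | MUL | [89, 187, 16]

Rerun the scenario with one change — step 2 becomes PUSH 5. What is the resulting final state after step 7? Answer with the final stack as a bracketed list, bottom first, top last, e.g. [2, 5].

[89, 103, 16]

(re-executing from step 2 with the substitution; state before step 2: [89])
2 | PUSH 5 | [89, 5]
3 | PUSH 98 | [89, 5, 98]
4 | ADD | [89, 103]
5 | PUSH 4 | [89, 103, 4]
6 | DUP | [89, 103, 4, 4]
7 | MUL | [89, 103, 16]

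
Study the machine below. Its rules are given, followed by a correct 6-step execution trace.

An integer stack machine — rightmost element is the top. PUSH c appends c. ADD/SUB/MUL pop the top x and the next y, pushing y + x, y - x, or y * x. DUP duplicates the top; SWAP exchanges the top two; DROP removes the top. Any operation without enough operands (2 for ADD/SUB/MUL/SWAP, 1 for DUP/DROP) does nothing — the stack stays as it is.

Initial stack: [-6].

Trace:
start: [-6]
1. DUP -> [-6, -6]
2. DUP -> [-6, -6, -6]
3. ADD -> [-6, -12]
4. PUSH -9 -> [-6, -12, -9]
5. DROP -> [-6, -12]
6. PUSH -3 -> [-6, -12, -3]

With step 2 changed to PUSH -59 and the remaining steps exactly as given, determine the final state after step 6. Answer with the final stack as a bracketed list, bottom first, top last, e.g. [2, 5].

[-6, -65, -3]

(re-executing from step 2 with the substitution; state before step 2: [-6, -6])
2. PUSH -59 -> [-6, -6, -59]
3. ADD -> [-6, -65]
4. PUSH -9 -> [-6, -65, -9]
5. DROP -> [-6, -65]
6. PUSH -3 -> [-6, -65, -3]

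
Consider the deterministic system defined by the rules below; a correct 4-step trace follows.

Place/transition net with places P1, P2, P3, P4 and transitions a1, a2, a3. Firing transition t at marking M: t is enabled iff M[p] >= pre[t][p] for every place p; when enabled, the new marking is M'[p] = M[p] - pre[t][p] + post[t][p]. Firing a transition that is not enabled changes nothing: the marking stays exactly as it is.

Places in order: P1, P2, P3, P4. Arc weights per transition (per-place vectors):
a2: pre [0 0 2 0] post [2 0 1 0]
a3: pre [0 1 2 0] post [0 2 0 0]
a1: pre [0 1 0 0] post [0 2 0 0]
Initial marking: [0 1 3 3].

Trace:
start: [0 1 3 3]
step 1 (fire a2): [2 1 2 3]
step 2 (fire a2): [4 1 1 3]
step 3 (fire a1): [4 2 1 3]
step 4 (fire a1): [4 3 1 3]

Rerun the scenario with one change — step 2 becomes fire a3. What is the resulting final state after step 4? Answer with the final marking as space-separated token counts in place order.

2 4 0 3

(re-executing from step 2 with the substitution; state before step 2: [2 1 2 3])
step 2 (fire a3): [2 2 0 3]
step 3 (fire a1): [2 3 0 3]
step 4 (fire a1): [2 4 0 3]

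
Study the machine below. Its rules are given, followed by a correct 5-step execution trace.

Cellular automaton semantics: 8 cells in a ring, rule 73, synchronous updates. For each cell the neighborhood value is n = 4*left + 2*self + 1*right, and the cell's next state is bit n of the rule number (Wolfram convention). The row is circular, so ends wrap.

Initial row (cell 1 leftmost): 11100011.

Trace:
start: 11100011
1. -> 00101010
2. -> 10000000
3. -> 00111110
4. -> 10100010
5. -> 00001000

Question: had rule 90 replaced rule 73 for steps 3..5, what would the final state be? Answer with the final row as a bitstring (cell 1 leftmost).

(re-executing steps 3..5 under rule 90; state before step 3: 10000000)
3. -> 01000001
4. -> 00100010
5. -> 01010101

01010101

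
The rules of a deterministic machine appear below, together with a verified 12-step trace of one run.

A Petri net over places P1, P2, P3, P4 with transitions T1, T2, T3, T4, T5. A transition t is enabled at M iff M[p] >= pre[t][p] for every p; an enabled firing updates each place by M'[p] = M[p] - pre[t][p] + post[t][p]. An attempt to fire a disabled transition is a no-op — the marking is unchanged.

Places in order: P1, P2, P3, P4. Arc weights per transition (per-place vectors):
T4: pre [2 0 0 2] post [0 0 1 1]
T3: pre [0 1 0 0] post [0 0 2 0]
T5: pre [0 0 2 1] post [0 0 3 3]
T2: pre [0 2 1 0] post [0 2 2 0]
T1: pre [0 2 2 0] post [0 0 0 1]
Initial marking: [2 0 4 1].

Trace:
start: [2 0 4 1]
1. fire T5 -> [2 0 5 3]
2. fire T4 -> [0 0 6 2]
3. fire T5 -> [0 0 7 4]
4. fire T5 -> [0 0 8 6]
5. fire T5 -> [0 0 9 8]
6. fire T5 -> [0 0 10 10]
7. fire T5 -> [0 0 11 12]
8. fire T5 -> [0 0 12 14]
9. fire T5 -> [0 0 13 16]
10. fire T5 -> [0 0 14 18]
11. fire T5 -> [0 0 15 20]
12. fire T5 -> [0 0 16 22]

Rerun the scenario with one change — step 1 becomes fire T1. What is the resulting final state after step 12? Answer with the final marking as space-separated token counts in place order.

2 0 14 21

(re-executing from step 1 with the substitution; state before step 1: [2 0 4 1])
1. fire T1 -> [2 0 4 1]
2. fire T4 -> [2 0 4 1]
3. fire T5 -> [2 0 5 3]
4. fire T5 -> [2 0 6 5]
5. fire T5 -> [2 0 7 7]
6. fire T5 -> [2 0 8 9]
7. fire T5 -> [2 0 9 11]
8. fire T5 -> [2 0 10 13]
9. fire T5 -> [2 0 11 15]
10. fire T5 -> [2 0 12 17]
11. fire T5 -> [2 0 13 19]
12. fire T5 -> [2 0 14 21]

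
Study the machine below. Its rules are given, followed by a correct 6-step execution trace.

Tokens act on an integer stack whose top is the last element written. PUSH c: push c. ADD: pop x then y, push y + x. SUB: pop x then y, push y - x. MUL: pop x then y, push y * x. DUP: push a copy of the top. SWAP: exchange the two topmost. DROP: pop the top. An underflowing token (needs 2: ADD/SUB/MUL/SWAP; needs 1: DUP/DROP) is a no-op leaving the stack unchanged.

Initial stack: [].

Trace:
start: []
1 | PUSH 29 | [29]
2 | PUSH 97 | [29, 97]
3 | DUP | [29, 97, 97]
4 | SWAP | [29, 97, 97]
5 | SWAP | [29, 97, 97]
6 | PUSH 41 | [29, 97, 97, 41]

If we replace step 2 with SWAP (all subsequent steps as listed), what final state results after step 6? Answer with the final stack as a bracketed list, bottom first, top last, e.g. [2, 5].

[29, 29, 41]

(re-executing from step 2 with the substitution; state before step 2: [29])
2 | SWAP | [29]
3 | DUP | [29, 29]
4 | SWAP | [29, 29]
5 | SWAP | [29, 29]
6 | PUSH 41 | [29, 29, 41]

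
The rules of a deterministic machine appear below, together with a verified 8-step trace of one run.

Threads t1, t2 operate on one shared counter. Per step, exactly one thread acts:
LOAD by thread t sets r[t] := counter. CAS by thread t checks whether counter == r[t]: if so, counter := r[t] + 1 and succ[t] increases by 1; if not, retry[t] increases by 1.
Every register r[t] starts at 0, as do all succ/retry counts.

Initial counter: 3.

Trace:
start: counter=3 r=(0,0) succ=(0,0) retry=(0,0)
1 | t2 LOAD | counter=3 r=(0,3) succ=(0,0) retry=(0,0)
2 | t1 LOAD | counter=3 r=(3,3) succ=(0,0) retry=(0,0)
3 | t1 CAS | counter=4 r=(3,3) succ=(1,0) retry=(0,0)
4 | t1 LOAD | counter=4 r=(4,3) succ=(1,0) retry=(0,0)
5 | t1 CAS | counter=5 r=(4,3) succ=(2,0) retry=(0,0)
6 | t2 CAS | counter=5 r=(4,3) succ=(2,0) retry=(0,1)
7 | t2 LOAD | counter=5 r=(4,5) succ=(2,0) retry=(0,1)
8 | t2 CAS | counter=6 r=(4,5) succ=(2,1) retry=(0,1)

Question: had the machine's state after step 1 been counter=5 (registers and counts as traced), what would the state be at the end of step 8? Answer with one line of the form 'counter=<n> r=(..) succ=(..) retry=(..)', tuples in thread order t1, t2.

counter=8 r=(6,7) succ=(2,1) retry=(0,1)

state after step 1 := counter=5 r=(0,3) succ=(0,0) retry=(0,0)
2 | t1 LOAD | counter=5 r=(5,3) succ=(0,0) retry=(0,0)
3 | t1 CAS | counter=6 r=(5,3) succ=(1,0) retry=(0,0)
4 | t1 LOAD | counter=6 r=(6,3) succ=(1,0) retry=(0,0)
5 | t1 CAS | counter=7 r=(6,3) succ=(2,0) retry=(0,0)
6 | t2 CAS | counter=7 r=(6,3) succ=(2,0) retry=(0,1)
7 | t2 LOAD | counter=7 r=(6,7) succ=(2,0) retry=(0,1)
8 | t2 CAS | counter=8 r=(6,7) succ=(2,1) retry=(0,1)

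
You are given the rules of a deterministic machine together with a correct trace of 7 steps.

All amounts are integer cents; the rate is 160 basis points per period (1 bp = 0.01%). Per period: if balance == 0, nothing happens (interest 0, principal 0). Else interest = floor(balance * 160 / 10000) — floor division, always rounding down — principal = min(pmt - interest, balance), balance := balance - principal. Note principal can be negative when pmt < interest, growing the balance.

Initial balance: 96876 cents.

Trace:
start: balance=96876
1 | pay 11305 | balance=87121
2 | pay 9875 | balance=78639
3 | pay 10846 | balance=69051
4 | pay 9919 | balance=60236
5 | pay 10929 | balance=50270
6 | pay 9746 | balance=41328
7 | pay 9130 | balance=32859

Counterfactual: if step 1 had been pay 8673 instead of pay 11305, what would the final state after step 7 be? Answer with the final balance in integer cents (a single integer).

(re-executing from step 1 with the substitution; state before step 1: balance=96876)
1 | pay 8673 | balance=89753
2 | pay 9875 | balance=81314
3 | pay 10846 | balance=71769
4 | pay 9919 | balance=62998
5 | pay 10929 | balance=53076
6 | pay 9746 | balance=44179
7 | pay 9130 | balance=35755

35755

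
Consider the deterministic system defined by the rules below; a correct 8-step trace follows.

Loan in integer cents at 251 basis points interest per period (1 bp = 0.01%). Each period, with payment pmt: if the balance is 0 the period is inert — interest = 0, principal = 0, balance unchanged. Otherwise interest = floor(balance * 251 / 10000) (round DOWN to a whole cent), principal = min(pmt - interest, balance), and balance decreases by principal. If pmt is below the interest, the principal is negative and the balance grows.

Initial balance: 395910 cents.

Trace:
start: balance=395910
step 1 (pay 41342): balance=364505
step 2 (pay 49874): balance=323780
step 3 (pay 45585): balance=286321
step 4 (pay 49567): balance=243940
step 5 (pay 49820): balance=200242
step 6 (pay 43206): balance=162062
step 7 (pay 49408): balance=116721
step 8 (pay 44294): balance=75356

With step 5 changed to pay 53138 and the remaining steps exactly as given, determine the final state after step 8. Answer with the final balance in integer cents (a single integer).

71782

(re-executing from step 5 with the substitution; state before step 5: balance=243940)
step 5 (pay 53138): balance=196924
step 6 (pay 43206): balance=158660
step 7 (pay 49408): balance=113234
step 8 (pay 44294): balance=71782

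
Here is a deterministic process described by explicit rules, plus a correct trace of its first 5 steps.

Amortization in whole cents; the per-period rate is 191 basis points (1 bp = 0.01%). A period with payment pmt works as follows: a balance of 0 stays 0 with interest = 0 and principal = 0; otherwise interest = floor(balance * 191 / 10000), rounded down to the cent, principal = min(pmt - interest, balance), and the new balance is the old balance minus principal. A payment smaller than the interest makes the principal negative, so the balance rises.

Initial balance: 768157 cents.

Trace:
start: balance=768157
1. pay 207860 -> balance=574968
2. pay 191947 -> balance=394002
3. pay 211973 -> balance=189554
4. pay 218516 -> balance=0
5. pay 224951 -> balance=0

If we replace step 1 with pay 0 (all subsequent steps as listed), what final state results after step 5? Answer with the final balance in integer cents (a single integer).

0

(re-executing from step 1 with the substitution; state before step 1: balance=768157)
1. pay 0 -> balance=782828
2. pay 191947 -> balance=605833
3. pay 211973 -> balance=405431
4. pay 218516 -> balance=194658
5. pay 224951 -> balance=0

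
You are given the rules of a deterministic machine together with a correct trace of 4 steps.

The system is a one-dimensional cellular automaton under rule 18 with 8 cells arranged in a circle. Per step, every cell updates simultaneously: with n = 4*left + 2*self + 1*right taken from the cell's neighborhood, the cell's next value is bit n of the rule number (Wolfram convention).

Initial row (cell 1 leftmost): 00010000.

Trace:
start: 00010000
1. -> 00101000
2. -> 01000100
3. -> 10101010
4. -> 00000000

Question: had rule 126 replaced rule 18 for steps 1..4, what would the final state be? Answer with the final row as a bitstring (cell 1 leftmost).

(re-executing steps 1..4 under rule 126; state before step 1: 00010000)
1. -> 00111000
2. -> 01101100
3. -> 11111110
4. -> 10000011

10000011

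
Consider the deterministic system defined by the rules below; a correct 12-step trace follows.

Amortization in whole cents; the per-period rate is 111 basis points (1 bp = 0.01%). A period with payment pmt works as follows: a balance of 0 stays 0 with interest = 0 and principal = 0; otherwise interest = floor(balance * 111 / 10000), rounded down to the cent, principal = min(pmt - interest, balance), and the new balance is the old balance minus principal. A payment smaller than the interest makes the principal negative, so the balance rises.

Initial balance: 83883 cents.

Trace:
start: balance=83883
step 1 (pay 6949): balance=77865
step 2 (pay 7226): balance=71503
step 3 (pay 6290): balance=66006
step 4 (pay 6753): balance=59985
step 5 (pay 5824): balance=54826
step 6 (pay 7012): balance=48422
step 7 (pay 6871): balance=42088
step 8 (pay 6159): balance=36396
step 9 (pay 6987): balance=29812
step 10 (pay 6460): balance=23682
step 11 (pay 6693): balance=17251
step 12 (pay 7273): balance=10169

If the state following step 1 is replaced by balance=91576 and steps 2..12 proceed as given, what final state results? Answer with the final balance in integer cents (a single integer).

state after step 1 := balance=91576
step 2 (pay 7226): balance=85366
step 3 (pay 6290): balance=80023
step 4 (pay 6753): balance=74158
step 5 (pay 5824): balance=69157
step 6 (pay 7012): balance=62912
step 7 (pay 6871): balance=56739
step 8 (pay 6159): balance=51209
step 9 (pay 6987): balance=44790
step 10 (pay 6460): balance=38827
step 11 (pay 6693): balance=32564
step 12 (pay 7273): balance=25652

25652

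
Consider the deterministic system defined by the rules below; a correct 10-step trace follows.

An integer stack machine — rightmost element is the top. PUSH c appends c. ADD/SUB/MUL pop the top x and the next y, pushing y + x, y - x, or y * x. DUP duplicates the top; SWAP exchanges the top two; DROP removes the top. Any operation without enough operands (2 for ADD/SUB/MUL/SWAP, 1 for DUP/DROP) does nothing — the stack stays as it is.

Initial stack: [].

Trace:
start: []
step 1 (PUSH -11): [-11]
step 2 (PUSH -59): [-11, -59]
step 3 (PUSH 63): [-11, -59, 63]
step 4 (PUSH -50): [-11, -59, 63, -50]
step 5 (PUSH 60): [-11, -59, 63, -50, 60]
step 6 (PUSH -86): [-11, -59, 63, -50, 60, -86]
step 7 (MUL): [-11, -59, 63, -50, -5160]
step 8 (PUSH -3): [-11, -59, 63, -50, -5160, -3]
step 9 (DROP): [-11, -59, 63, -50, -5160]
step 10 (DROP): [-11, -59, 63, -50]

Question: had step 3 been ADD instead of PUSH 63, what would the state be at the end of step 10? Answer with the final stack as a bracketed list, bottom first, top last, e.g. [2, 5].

[-70, -50]

(re-executing from step 3 with the substitution; state before step 3: [-11, -59])
step 3 (ADD): [-70]
step 4 (PUSH -50): [-70, -50]
step 5 (PUSH 60): [-70, -50, 60]
step 6 (PUSH -86): [-70, -50, 60, -86]
step 7 (MUL): [-70, -50, -5160]
step 8 (PUSH -3): [-70, -50, -5160, -3]
step 9 (DROP): [-70, -50, -5160]
step 10 (DROP): [-70, -50]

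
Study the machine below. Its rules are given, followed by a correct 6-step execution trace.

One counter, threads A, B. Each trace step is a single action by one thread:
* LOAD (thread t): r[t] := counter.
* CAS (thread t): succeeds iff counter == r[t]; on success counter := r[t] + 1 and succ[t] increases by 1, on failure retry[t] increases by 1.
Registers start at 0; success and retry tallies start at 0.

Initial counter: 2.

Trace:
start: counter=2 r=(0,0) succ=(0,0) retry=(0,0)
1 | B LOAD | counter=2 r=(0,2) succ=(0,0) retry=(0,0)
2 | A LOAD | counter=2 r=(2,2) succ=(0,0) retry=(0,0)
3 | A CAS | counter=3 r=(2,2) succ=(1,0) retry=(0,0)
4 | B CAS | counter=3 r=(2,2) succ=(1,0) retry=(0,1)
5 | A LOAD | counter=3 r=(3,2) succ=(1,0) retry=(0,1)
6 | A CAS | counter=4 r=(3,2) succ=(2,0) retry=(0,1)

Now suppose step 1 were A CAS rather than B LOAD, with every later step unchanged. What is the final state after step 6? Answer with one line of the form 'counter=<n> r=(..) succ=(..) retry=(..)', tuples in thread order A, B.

counter=4 r=(3,0) succ=(2,0) retry=(1,1)

(re-executing from step 1 with the substitution; state before step 1: counter=2 r=(0,0) succ=(0,0) retry=(0,0))
1 | A CAS | counter=2 r=(0,0) succ=(0,0) retry=(1,0)
2 | A LOAD | counter=2 r=(2,0) succ=(0,0) retry=(1,0)
3 | A CAS | counter=3 r=(2,0) succ=(1,0) retry=(1,0)
4 | B CAS | counter=3 r=(2,0) succ=(1,0) retry=(1,1)
5 | A LOAD | counter=3 r=(3,0) succ=(1,0) retry=(1,1)
6 | A CAS | counter=4 r=(3,0) succ=(2,0) retry=(1,1)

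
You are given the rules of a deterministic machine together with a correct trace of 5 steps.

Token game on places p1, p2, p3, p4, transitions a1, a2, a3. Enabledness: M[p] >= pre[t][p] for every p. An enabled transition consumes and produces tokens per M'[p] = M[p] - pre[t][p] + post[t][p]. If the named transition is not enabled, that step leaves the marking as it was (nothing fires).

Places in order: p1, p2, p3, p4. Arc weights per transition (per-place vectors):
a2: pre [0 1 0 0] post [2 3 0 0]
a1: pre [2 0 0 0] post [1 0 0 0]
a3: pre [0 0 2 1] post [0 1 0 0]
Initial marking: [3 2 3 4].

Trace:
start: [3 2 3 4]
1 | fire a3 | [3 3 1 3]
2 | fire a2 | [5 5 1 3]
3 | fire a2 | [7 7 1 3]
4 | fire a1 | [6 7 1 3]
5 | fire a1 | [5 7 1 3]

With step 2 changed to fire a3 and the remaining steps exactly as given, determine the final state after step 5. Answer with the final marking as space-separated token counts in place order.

3 5 1 3

(re-executing from step 2 with the substitution; state before step 2: [3 3 1 3])
2 | fire a3 | [3 3 1 3]
3 | fire a2 | [5 5 1 3]
4 | fire a1 | [4 5 1 3]
5 | fire a1 | [3 5 1 3]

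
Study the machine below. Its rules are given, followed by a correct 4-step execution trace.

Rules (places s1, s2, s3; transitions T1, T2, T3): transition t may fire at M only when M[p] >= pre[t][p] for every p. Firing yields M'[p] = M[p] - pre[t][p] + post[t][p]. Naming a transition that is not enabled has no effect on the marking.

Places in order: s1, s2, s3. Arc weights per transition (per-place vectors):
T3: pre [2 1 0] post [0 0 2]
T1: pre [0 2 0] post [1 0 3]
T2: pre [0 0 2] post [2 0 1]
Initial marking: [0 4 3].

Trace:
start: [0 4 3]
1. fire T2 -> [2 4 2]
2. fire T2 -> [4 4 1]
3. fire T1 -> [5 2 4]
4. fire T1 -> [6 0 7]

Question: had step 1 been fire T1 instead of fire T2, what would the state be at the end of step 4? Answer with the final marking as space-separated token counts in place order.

4 0 8

(re-executing from step 1 with the substitution; state before step 1: [0 4 3])
1. fire T1 -> [1 2 6]
2. fire T2 -> [3 2 5]
3. fire T1 -> [4 0 8]
4. fire T1 -> [4 0 8]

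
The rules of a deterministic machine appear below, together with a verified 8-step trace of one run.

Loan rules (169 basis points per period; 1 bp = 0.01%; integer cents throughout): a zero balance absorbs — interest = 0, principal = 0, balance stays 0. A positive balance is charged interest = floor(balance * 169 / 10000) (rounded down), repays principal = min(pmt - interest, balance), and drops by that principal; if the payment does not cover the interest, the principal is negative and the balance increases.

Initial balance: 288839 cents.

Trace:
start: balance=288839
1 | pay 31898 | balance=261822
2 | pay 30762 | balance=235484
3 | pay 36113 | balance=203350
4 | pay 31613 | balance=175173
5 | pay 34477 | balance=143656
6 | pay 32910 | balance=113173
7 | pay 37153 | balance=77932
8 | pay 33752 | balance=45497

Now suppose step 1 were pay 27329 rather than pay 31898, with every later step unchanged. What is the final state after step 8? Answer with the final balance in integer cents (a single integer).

(re-executing from step 1 with the substitution; state before step 1: balance=288839)
1 | pay 27329 | balance=266391
2 | pay 30762 | balance=240131
3 | pay 36113 | balance=208076
4 | pay 31613 | balance=179979
5 | pay 34477 | balance=148543
6 | pay 32910 | balance=118143
7 | pay 37153 | balance=82986
8 | pay 33752 | balance=50636

50636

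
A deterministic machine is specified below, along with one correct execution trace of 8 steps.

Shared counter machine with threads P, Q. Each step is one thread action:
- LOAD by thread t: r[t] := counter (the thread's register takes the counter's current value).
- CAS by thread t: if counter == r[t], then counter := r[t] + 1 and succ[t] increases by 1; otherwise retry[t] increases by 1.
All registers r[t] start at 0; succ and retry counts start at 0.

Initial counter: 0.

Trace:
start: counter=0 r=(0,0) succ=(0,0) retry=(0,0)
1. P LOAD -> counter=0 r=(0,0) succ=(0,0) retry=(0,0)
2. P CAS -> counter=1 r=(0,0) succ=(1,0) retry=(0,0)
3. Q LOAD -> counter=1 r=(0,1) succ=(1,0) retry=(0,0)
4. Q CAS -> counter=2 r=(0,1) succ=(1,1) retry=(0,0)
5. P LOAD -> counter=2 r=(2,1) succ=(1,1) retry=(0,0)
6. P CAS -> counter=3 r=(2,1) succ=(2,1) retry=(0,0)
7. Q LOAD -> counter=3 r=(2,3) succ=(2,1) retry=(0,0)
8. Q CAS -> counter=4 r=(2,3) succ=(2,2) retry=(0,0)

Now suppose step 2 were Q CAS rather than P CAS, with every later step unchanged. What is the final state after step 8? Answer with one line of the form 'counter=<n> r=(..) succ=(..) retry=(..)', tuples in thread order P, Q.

counter=4 r=(2,3) succ=(1,3) retry=(0,0)

(re-executing from step 2 with the substitution; state before step 2: counter=0 r=(0,0) succ=(0,0) retry=(0,0))
2. Q CAS -> counter=1 r=(0,0) succ=(0,1) retry=(0,0)
3. Q LOAD -> counter=1 r=(0,1) succ=(0,1) retry=(0,0)
4. Q CAS -> counter=2 r=(0,1) succ=(0,2) retry=(0,0)
5. P LOAD -> counter=2 r=(2,1) succ=(0,2) retry=(0,0)
6. P CAS -> counter=3 r=(2,1) succ=(1,2) retry=(0,0)
7. Q LOAD -> counter=3 r=(2,3) succ=(1,2) retry=(0,0)
8. Q CAS -> counter=4 r=(2,3) succ=(1,3) retry=(0,0)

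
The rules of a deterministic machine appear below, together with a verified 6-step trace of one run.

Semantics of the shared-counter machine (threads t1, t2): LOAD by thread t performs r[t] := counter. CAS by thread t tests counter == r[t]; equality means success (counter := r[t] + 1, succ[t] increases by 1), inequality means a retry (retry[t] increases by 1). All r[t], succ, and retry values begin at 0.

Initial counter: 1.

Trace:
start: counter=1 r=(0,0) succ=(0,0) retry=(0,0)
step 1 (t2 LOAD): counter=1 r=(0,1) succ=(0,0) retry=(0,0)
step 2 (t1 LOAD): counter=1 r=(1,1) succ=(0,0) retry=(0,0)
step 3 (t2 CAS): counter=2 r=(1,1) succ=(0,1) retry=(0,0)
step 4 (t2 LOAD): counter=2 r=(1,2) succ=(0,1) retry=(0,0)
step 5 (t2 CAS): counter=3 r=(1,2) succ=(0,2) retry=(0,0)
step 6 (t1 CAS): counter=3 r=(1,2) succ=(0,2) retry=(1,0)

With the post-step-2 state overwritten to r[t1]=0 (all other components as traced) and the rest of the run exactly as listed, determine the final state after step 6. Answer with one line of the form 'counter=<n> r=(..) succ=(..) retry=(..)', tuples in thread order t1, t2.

state after step 2 := counter=1 r=(0,1) succ=(0,0) retry=(0,0)
step 3 (t2 CAS): counter=2 r=(0,1) succ=(0,1) retry=(0,0)
step 4 (t2 LOAD): counter=2 r=(0,2) succ=(0,1) retry=(0,0)
step 5 (t2 CAS): counter=3 r=(0,2) succ=(0,2) retry=(0,0)
step 6 (t1 CAS): counter=3 r=(0,2) succ=(0,2) retry=(1,0)

counter=3 r=(0,2) succ=(0,2) retry=(1,0)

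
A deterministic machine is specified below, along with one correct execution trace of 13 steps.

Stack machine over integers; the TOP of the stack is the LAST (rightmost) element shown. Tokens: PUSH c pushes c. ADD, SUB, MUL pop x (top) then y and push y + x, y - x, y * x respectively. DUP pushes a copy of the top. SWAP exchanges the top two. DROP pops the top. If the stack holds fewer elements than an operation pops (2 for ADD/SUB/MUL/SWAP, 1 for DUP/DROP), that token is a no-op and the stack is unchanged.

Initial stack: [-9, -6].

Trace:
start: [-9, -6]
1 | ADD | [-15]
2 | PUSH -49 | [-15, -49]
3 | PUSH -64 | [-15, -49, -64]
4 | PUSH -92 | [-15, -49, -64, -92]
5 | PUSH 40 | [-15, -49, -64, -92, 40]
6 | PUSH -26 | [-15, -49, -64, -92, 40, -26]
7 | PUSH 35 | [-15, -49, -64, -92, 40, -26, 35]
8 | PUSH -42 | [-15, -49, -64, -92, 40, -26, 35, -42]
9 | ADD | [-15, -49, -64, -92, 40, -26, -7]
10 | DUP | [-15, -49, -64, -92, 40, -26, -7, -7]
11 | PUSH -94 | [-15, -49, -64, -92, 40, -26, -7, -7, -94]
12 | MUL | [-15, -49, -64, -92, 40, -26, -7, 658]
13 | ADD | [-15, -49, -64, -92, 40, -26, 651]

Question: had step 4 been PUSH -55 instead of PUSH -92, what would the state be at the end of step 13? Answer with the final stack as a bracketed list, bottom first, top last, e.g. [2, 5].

(re-executing from step 4 with the substitution; state before step 4: [-15, -49, -64])
4 | PUSH -55 | [-15, -49, -64, -55]
5 | PUSH 40 | [-15, -49, -64, -55, 40]
6 | PUSH -26 | [-15, -49, -64, -55, 40, -26]
7 | PUSH 35 | [-15, -49, -64, -55, 40, -26, 35]
8 | PUSH -42 | [-15, -49, -64, -55, 40, -26, 35, -42]
9 | ADD | [-15, -49, -64, -55, 40, -26, -7]
10 | DUP | [-15, -49, -64, -55, 40, -26, -7, -7]
11 | PUSH -94 | [-15, -49, -64, -55, 40, -26, -7, -7, -94]
12 | MUL | [-15, -49, -64, -55, 40, -26, -7, 658]
13 | ADD | [-15, -49, -64, -55, 40, -26, 651]

[-15, -49, -64, -55, 40, -26, 651]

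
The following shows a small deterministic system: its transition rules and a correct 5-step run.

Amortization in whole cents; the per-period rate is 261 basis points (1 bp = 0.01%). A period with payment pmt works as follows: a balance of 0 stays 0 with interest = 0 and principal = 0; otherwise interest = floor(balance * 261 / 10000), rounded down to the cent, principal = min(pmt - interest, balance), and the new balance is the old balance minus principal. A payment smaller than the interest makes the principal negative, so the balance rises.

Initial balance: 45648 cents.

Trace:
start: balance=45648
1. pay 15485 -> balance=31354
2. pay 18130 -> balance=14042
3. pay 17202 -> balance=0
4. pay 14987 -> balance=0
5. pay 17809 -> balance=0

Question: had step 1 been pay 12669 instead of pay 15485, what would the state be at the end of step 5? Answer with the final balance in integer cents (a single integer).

(re-executing from step 1 with the substitution; state before step 1: balance=45648)
1. pay 12669 -> balance=34170
2. pay 18130 -> balance=16931
3. pay 17202 -> balance=170
4. pay 14987 -> balance=0
5. pay 17809 -> balance=0

0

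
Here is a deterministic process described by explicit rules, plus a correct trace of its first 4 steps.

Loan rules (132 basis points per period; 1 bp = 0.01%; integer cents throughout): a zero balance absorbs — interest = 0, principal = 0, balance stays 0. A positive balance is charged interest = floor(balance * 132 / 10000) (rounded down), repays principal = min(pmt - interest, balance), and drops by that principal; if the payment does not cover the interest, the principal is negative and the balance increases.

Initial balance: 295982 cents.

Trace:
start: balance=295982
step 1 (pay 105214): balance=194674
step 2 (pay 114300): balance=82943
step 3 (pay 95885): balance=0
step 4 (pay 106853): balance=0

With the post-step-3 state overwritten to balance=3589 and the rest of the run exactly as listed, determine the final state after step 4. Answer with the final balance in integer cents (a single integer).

state after step 3 := balance=3589
step 4 (pay 106853): balance=0

0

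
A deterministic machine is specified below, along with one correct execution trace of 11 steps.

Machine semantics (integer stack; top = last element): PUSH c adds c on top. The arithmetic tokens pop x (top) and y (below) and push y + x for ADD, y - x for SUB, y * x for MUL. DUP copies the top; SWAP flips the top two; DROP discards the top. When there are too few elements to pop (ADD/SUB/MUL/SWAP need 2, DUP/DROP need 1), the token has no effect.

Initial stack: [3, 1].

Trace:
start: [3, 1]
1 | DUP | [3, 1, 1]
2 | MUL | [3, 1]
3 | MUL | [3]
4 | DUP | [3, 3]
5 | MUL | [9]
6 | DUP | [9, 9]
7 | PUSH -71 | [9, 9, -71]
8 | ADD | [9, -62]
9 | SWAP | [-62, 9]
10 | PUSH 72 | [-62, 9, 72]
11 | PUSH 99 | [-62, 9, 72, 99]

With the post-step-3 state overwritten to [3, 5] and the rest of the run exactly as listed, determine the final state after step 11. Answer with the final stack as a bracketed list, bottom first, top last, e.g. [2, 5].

[3, -46, 25, 72, 99]

state after step 3 := [3, 5]
4 | DUP | [3, 5, 5]
5 | MUL | [3, 25]
6 | DUP | [3, 25, 25]
7 | PUSH -71 | [3, 25, 25, -71]
8 | ADD | [3, 25, -46]
9 | SWAP | [3, -46, 25]
10 | PUSH 72 | [3, -46, 25, 72]
11 | PUSH 99 | [3, -46, 25, 72, 99]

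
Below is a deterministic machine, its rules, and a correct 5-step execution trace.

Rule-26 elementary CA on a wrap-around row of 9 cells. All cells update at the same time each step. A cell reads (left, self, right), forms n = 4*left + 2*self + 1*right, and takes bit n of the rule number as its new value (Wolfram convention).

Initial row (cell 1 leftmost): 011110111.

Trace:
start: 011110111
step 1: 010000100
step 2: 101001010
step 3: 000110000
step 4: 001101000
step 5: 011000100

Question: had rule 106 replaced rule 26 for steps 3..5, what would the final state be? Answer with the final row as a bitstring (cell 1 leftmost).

(re-executing steps 3..5 under rule 106; state before step 3: 101001010)
step 3: 010010101
step 4: 100101010
step 5: 001010101

001010101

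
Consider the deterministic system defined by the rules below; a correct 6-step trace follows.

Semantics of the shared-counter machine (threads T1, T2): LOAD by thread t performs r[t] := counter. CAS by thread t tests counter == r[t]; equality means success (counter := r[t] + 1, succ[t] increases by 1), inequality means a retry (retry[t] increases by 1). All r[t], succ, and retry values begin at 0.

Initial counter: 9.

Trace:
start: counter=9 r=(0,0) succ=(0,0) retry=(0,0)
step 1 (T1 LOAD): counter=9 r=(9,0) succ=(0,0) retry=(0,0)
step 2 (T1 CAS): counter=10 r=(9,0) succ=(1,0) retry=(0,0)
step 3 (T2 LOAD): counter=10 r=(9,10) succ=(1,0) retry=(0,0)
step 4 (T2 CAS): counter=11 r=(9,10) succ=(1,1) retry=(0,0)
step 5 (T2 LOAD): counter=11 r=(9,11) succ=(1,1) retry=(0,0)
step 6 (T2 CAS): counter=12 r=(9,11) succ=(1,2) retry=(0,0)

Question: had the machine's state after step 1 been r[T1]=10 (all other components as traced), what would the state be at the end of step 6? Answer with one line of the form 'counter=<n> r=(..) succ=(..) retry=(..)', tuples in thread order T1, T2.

state after step 1 := counter=9 r=(10,0) succ=(0,0) retry=(0,0)
step 2 (T1 CAS): counter=9 r=(10,0) succ=(0,0) retry=(1,0)
step 3 (T2 LOAD): counter=9 r=(10,9) succ=(0,0) retry=(1,0)
step 4 (T2 CAS): counter=10 r=(10,9) succ=(0,1) retry=(1,0)
step 5 (T2 LOAD): counter=10 r=(10,10) succ=(0,1) retry=(1,0)
step 6 (T2 CAS): counter=11 r=(10,10) succ=(0,2) retry=(1,0)

counter=11 r=(10,10) succ=(0,2) retry=(1,0)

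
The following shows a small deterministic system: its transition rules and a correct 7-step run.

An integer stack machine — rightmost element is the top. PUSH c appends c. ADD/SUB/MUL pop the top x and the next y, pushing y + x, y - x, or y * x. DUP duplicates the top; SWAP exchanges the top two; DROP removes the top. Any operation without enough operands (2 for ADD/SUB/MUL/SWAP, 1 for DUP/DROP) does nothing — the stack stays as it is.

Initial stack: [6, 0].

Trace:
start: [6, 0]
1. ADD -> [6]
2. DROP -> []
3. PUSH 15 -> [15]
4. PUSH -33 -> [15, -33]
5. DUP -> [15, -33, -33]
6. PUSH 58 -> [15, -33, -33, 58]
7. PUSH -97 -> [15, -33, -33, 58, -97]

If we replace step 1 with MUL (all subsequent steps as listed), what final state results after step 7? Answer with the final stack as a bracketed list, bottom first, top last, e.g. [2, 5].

[15, -33, -33, 58, -97]

(re-executing from step 1 with the substitution; state before step 1: [6, 0])
1. MUL -> [0]
2. DROP -> []
3. PUSH 15 -> [15]
4. PUSH -33 -> [15, -33]
5. DUP -> [15, -33, -33]
6. PUSH 58 -> [15, -33, -33, 58]
7. PUSH -97 -> [15, -33, -33, 58, -97]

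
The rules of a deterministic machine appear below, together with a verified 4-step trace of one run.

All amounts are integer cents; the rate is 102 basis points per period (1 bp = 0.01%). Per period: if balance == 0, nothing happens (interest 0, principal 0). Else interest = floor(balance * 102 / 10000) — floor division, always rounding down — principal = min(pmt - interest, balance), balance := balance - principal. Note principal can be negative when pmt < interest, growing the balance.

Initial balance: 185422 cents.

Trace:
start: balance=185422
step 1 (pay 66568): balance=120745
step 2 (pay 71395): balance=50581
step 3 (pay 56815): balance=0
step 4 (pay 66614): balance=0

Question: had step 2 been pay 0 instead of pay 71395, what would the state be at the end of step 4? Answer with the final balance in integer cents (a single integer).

468

(re-executing from step 2 with the substitution; state before step 2: balance=120745)
step 2 (pay 0): balance=121976
step 3 (pay 56815): balance=66405
step 4 (pay 66614): balance=468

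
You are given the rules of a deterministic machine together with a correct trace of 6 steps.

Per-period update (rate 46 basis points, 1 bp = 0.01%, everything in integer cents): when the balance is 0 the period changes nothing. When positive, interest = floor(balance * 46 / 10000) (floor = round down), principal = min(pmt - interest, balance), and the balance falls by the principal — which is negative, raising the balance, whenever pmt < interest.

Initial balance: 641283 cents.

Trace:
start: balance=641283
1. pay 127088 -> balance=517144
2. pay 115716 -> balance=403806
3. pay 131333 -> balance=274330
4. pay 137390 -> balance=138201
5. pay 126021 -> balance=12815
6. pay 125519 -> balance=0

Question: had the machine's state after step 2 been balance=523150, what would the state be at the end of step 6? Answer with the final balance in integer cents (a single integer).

8910

state after step 2 := balance=523150
3. pay 131333 -> balance=394223
4. pay 137390 -> balance=258646
5. pay 126021 -> balance=133814
6. pay 125519 -> balance=8910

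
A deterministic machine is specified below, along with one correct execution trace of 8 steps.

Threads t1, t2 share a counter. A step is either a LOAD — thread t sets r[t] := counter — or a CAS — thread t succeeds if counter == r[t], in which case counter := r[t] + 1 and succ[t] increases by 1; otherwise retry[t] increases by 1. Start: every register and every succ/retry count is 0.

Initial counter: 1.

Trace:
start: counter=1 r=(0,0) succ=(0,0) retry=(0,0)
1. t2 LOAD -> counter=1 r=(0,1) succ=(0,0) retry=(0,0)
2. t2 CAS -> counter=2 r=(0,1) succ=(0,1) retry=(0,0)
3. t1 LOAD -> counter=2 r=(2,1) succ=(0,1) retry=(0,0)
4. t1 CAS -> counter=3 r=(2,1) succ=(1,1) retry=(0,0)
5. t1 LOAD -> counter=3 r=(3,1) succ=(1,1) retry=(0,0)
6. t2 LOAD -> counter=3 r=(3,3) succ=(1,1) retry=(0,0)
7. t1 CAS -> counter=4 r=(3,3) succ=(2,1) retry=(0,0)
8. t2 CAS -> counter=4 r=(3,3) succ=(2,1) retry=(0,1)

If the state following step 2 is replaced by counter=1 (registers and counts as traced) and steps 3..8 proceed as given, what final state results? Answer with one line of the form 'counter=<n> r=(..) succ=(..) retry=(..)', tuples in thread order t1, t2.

state after step 2 := counter=1 r=(0,1) succ=(0,1) retry=(0,0)
3. t1 LOAD -> counter=1 r=(1,1) succ=(0,1) retry=(0,0)
4. t1 CAS -> counter=2 r=(1,1) succ=(1,1) retry=(0,0)
5. t1 LOAD -> counter=2 r=(2,1) succ=(1,1) retry=(0,0)
6. t2 LOAD -> counter=2 r=(2,2) succ=(1,1) retry=(0,0)
7. t1 CAS -> counter=3 r=(2,2) succ=(2,1) retry=(0,0)
8. t2 CAS -> counter=3 r=(2,2) succ=(2,1) retry=(0,1)

counter=3 r=(2,2) succ=(2,1) retry=(0,1)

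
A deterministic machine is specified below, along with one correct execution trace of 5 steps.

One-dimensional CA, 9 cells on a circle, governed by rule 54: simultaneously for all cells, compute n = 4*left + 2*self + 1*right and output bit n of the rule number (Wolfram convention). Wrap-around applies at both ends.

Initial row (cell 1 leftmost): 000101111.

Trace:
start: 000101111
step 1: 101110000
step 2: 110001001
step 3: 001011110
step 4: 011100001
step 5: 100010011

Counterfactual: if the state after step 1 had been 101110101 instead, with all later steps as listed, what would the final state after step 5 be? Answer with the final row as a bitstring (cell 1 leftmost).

001000111

state after step 1 := 101110101
step 2: 010001110
step 3: 111010001
step 4: 000111010
step 5: 001000111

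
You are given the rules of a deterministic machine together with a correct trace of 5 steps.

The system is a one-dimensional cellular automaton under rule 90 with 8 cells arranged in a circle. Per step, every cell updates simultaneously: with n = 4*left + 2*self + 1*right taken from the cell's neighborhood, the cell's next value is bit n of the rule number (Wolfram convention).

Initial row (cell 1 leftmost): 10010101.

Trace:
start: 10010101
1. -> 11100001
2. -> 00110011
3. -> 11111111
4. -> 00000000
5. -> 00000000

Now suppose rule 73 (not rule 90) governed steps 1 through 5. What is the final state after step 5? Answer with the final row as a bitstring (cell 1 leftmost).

(re-executing steps 1..5 under rule 73; state before step 1: 10010101)
1. -> 10000001
2. -> 10111101
3. -> 10100101
4. -> 10000001
5. -> 10111101

10111101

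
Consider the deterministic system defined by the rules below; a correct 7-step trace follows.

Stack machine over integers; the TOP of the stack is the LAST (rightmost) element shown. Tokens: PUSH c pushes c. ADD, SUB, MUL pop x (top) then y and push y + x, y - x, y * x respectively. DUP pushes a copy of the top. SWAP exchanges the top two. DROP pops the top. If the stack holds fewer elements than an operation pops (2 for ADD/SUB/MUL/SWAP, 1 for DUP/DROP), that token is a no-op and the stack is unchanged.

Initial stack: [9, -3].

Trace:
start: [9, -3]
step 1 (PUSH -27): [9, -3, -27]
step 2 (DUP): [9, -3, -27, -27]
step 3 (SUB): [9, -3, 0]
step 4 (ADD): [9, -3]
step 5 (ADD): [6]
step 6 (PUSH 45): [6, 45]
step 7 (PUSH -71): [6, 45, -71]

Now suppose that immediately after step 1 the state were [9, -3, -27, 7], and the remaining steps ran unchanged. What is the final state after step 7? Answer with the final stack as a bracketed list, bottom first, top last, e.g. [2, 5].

state after step 1 := [9, -3, -27, 7]
step 2 (DUP): [9, -3, -27, 7, 7]
step 3 (SUB): [9, -3, -27, 0]
step 4 (ADD): [9, -3, -27]
step 5 (ADD): [9, -30]
step 6 (PUSH 45): [9, -30, 45]
step 7 (PUSH -71): [9, -30, 45, -71]

[9, -30, 45, -71]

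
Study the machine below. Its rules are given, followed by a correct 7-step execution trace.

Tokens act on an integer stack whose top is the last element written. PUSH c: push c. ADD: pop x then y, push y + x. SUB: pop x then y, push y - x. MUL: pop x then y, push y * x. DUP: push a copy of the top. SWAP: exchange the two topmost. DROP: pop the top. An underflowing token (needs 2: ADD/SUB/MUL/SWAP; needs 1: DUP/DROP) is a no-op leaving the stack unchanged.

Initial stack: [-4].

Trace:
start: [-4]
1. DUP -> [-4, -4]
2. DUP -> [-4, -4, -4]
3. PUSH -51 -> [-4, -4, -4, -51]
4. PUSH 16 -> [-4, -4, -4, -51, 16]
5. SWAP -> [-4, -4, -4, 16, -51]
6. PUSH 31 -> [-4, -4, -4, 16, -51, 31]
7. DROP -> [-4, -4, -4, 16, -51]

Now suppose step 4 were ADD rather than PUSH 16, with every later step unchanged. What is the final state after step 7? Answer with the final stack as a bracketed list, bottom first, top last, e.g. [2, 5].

[-4, -55, -4]

(re-executing from step 4 with the substitution; state before step 4: [-4, -4, -4, -51])
4. ADD -> [-4, -4, -55]
5. SWAP -> [-4, -55, -4]
6. PUSH 31 -> [-4, -55, -4, 31]
7. DROP -> [-4, -55, -4]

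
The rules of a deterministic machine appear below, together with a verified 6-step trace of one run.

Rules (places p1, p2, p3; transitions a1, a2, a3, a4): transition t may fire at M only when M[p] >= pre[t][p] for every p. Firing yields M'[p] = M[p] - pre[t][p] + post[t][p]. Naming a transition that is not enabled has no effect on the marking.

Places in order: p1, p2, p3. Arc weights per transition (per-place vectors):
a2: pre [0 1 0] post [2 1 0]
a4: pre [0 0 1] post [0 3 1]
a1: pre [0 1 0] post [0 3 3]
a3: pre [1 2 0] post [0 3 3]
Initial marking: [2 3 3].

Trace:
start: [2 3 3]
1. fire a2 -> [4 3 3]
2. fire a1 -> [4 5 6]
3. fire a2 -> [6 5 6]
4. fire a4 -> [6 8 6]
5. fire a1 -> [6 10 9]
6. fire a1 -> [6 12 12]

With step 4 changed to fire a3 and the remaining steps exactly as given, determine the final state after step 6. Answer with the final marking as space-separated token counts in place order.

5 10 15

(re-executing from step 4 with the substitution; state before step 4: [6 5 6])
4. fire a3 -> [5 6 9]
5. fire a1 -> [5 8 12]
6. fire a1 -> [5 10 15]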